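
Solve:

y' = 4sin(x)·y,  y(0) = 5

General solution: y = Ce^(-4cos(x))
Applying IC y(0) = 5:
Particular solution: y = 5e^(4(1-cos(x)))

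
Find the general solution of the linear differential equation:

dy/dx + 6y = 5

Using integrating factor method:

General solution: y = 5/6 + Ce^(-6x)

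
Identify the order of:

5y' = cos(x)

The order is 1 (highest derivative is of order 1).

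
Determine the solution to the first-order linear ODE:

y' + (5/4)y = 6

Using integrating factor method:

General solution: y = 24/5 + Ce^(-5x/4)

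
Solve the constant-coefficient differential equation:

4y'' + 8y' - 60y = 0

Characteristic equation: 4r² + 8r - 60 = 0
Divide by 4: r² + 2r - 15 = 0
Roots: r = 3, -5 (distinct real)
General solution: y = C₁e^(3x) + C₂e^(-5x)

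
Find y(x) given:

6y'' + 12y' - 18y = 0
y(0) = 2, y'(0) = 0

General solution: y = C₁e^x + C₂e^(-3x)
Applying ICs: C₁ = 3/2, C₂ = 1/2
Particular solution: y = (3/2)e^x + (1/2)e^(-3x)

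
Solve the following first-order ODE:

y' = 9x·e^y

Separating variables and integrating:
-e^(-y) = 9x²/2 + C

General solution: y = -ln(C - 9x²/2)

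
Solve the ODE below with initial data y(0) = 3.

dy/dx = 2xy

General solution: y = Ce^(x²)
Applying IC y(0) = 3:
Particular solution: y = 3e^(x²)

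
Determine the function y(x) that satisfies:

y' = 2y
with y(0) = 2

General solution: y = Ce^(2x)
Applying IC y(0) = 2:
Particular solution: y = 2e^(2x)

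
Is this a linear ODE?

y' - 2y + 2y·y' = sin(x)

No. Nonlinear (product y·y')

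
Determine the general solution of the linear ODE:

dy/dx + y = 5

Using integrating factor method:

General solution: y = 5 + Ce^(-x)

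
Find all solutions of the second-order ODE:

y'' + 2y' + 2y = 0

Characteristic equation: r² + 2r + 2 = 0
Roots: r = -1 ± i (complex conjugates)
General solution: y = e^(-x)(C₁cos(x) + C₂sin(x))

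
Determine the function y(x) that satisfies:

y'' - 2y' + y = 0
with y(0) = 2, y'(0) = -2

General solution: y = (C₁ + C₂x)e^x
Repeated root r = 1
Applying ICs: C₁ = 2, C₂ = -4
Particular solution: y = (2 - 4x)e^x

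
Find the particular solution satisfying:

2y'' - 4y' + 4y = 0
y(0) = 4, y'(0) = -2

General solution: y = e^x(C₁cos(x) + C₂sin(x))
Complex roots r = 1 ± i
Applying ICs: C₁ = 4, C₂ = -6
Particular solution: y = e^x(4cos(x) - 6sin(x))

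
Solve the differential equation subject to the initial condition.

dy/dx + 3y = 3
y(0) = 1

General solution: y = 1 + Ce^(-3x)
Applying y(0) = 1: C = 1 - 1 = 0
Particular solution: y = 1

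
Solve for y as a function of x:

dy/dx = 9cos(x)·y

Separating variables and integrating:
ln|y| = 9sin(x) + C

General solution: y = Ce^(9sin(x))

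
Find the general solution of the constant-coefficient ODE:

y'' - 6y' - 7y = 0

Characteristic equation: r² - 6r - 7 = 0
Roots: r = 7, -1 (distinct real)
General solution: y = C₁e^(7x) + C₂e^(-x)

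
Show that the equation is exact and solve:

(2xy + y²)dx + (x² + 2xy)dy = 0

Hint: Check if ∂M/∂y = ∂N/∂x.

Verify exactness: ∂M/∂y = ∂N/∂x ✓
Find F(x,y) such that ∂F/∂x = M, ∂F/∂y = N
Solution: x²y + xy² = C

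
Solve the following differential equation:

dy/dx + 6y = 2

Using integrating factor method:

General solution: y = 1/3 + Ce^(-6x)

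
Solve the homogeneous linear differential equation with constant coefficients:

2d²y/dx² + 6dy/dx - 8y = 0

Characteristic equation: 2r² + 6r - 8 = 0
Divide by 2: r² + 3r - 4 = 0
Roots: r = 1, -4 (distinct real)
General solution: y = C₁e^x + C₂e^(-4x)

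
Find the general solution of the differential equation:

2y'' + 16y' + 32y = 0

Characteristic equation: 2r² + 16r + 32 = 0
Divide by 2: r² + 8r + 16 = 0
Factored: (r + 4)² = 0
Repeated root: r = -4
General solution: y = (C₁ + C₂x)e^(-4x)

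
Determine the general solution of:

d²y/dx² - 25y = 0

Characteristic equation: r² - 25 = 0
Roots: r = 5, -5 (distinct real)
General solution: y = C₁e^(5x) + C₂e^(-5x)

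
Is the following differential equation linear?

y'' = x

Yes. Linear (y and its derivatives appear to the first power only, no products of y terms)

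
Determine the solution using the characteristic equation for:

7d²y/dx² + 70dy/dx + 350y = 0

Characteristic equation: 7r² + 70r + 350 = 0
Divide by 7: r² + 10r + 50 = 0
Roots: r = -5 ± 5i (complex conjugates)
General solution: y = e^(-5x)(C₁cos(5x) + C₂sin(5x))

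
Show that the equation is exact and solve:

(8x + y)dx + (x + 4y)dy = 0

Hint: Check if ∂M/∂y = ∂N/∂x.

Verify exactness: ∂M/∂y = ∂N/∂x ✓
Find F(x,y) such that ∂F/∂x = M, ∂F/∂y = N
Solution: 4x² + xy + 2y² = C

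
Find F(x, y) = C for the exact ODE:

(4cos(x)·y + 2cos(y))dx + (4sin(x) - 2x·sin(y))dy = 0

Verify exactness: ∂M/∂y = ∂N/∂x ✓
Find F(x,y) such that ∂F/∂x = M, ∂F/∂y = N
Solution: 4sin(x)·y + 2x·cos(y) = C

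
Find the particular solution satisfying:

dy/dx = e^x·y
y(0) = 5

General solution: y = Ce^(e^x)
Applying IC y(0) = 5:
Particular solution: y = 5e^(e^x - 1)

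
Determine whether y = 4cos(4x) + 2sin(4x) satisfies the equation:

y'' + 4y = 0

Verification:
y'' = -64cos(4x) - 32sin(4x)
y'' + 4y ≠ 0 (frequency mismatch: got 16 instead of 4)

No, it is not a solution.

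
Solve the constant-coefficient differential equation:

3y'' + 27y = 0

Characteristic equation: 3r² + 27 = 0
Divide by 3: r² + 9 = 0
Roots: r = ±3i (complex conjugates)
General solution: y = C₁cos(3x) + C₂sin(3x)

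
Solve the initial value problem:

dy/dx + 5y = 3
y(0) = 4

General solution: y = 3/5 + Ce^(-5x)
Applying y(0) = 4: C = 4 - 3/5 = 17/5
Particular solution: y = 3/5 + (17/5)e^(-5x)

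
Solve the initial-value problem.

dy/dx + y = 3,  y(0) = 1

General solution: y = 3 + Ce^(-x)
Applying y(0) = 1: C = 1 - 3 = -2
Particular solution: y = 3 - 2e^(-x)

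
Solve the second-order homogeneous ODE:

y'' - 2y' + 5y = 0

Characteristic equation: r² - 2r + 5 = 0
Roots: r = 1 ± 2i (complex conjugates)
General solution: y = e^x(C₁cos(2x) + C₂sin(2x))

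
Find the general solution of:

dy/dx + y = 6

Using integrating factor method:

General solution: y = 6 + Ce^(-x)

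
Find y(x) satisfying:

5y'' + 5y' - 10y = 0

Characteristic equation: 5r² + 5r - 10 = 0
Divide by 5: r² + r - 2 = 0
Roots: r = 1, -2 (distinct real)
General solution: y = C₁e^x + C₂e^(-2x)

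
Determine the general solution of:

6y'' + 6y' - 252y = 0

Characteristic equation: 6r² + 6r - 252 = 0
Divide by 6: r² + r - 42 = 0
Roots: r = 6, -7 (distinct real)
General solution: y = C₁e^(6x) + C₂e^(-7x)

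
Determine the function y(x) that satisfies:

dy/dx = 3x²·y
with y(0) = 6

General solution: y = Ce^(x³)
Applying IC y(0) = 6:
Particular solution: y = 6e^(x³)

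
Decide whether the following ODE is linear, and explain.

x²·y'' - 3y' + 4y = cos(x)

Linear (y and its derivatives appear to the first power only, no products of y terms)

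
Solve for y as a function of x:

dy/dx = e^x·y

Separating variables and integrating:
ln|y| = e^x + C

General solution: y = Ce^(e^x)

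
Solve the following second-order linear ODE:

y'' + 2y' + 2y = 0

Characteristic equation: r² + 2r + 2 = 0
Roots: r = -1 ± i (complex conjugates)
General solution: y = e^(-x)(C₁cos(x) + C₂sin(x))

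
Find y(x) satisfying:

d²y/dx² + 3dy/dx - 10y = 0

Characteristic equation: r² + 3r - 10 = 0
Roots: r = 2, -5 (distinct real)
General solution: y = C₁e^(2x) + C₂e^(-5x)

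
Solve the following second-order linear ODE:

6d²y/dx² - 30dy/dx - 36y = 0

Characteristic equation: 6r² - 30r - 36 = 0
Divide by 6: r² - 5r - 6 = 0
Roots: r = 6, -1 (distinct real)
General solution: y = C₁e^(6x) + C₂e^(-x)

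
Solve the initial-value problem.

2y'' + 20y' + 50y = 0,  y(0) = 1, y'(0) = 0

General solution: y = (C₁ + C₂x)e^(-5x)
Repeated root r = -5
Applying ICs: C₁ = 1, C₂ = 5
Particular solution: y = (1 + 5x)e^(-5x)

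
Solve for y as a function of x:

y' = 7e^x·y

Separating variables and integrating:
ln|y| = 7e^x + C

General solution: y = Ce^(7e^x)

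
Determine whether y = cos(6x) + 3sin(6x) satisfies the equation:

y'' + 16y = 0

Verification:
y'' = -36cos(6x) - 108sin(6x)
y'' + 16y ≠ 0 (frequency mismatch: got 36 instead of 16)

No, it is not a solution.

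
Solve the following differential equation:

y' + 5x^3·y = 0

Using integrating factor method:

General solution: y = Ce^(-5x^4/4)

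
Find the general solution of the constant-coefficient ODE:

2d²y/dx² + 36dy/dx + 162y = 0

Characteristic equation: 2r² + 36r + 162 = 0
Divide by 2: r² + 18r + 81 = 0
Factored: (r + 9)² = 0
Repeated root: r = -9
General solution: y = (C₁ + C₂x)e^(-9x)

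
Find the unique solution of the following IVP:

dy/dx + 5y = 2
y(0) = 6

General solution: y = 2/5 + Ce^(-5x)
Applying y(0) = 6: C = 6 - 2/5 = 28/5
Particular solution: y = 2/5 + (28/5)e^(-5x)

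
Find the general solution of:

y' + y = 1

Using integrating factor method:

General solution: y = 1 + Ce^(-x)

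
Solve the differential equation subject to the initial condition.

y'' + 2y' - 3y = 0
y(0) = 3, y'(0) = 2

General solution: y = C₁e^x + C₂e^(-3x)
Applying ICs: C₁ = 11/4, C₂ = 1/4
Particular solution: y = (11/4)e^x + (1/4)e^(-3x)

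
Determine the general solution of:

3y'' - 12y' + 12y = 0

Characteristic equation: 3r² - 12r + 12 = 0
Divide by 3: r² - 4r + 4 = 0
Factored: (r - 2)² = 0
Repeated root: r = 2
General solution: y = (C₁ + C₂x)e^(2x)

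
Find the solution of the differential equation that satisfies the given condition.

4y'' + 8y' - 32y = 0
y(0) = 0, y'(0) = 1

General solution: y = C₁e^(2x) + C₂e^(-4x)
Applying ICs: C₁ = 1/6, C₂ = -1/6
Particular solution: y = (1/6)e^(2x) - (1/6)e^(-4x)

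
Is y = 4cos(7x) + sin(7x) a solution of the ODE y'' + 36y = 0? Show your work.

Verification:
y'' = -196cos(7x) - 49sin(7x)
y'' + 36y ≠ 0 (frequency mismatch: got 49 instead of 36)

No, it is not a solution.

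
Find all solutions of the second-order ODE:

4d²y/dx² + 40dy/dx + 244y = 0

Characteristic equation: 4r² + 40r + 244 = 0
Divide by 4: r² + 10r + 61 = 0
Roots: r = -5 ± 6i (complex conjugates)
General solution: y = e^(-5x)(C₁cos(6x) + C₂sin(6x))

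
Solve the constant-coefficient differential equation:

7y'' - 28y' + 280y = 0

Characteristic equation: 7r² - 28r + 280 = 0
Divide by 7: r² - 4r + 40 = 0
Roots: r = 2 ± 6i (complex conjugates)
General solution: y = e^(2x)(C₁cos(6x) + C₂sin(6x))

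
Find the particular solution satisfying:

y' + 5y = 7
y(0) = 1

General solution: y = 7/5 + Ce^(-5x)
Applying y(0) = 1: C = 1 - 7/5 = -2/5
Particular solution: y = 7/5 - (2/5)e^(-5x)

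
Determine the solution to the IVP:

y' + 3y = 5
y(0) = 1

General solution: y = 5/3 + Ce^(-3x)
Applying y(0) = 1: C = 1 - 5/3 = -2/3
Particular solution: y = 5/3 - (2/3)e^(-3x)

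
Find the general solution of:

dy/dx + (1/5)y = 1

Using integrating factor method:

General solution: y = 5 + Ce^(-x/5)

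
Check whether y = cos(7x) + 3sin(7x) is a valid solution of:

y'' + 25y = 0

Verification:
y'' = -49cos(7x) - 147sin(7x)
y'' + 25y ≠ 0 (frequency mismatch: got 49 instead of 25)

No, it is not a solution.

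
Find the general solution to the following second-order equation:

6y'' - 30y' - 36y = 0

Characteristic equation: 6r² - 30r - 36 = 0
Divide by 6: r² - 5r - 6 = 0
Roots: r = 6, -1 (distinct real)
General solution: y = C₁e^(6x) + C₂e^(-x)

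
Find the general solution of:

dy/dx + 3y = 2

Using integrating factor method:

General solution: y = 2/3 + Ce^(-3x)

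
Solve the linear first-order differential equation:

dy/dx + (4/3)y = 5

Using integrating factor method:

General solution: y = 15/4 + Ce^(-4x/3)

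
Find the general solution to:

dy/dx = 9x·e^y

Separating variables and integrating:
-e^(-y) = 9x²/2 + C

General solution: y = -ln(C - 9x²/2)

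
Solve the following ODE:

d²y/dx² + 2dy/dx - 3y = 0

Characteristic equation: r² + 2r - 3 = 0
Roots: r = 1, -3 (distinct real)
General solution: y = C₁e^x + C₂e^(-3x)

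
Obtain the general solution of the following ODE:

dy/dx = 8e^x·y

Separating variables and integrating:
ln|y| = 8e^x + C

General solution: y = Ce^(8e^x)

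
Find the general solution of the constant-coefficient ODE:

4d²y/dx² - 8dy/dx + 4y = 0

Characteristic equation: 4r² - 8r + 4 = 0
Divide by 4: r² - 2r + 1 = 0
Factored: (r - 1)² = 0
Repeated root: r = 1
General solution: y = (C₁ + C₂x)e^x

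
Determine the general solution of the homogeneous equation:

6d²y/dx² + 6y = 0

Characteristic equation: 6r² + 6 = 0
Divide by 6: r² + 1 = 0
Roots: r = ±i (complex conjugates)
General solution: y = C₁cos(x) + C₂sin(x)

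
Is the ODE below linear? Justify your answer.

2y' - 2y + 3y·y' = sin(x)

No. Nonlinear (product y·y')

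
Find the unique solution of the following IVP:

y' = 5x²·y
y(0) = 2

General solution: y = Ce^(5x³/3)
Applying IC y(0) = 2:
Particular solution: y = 2e^(5x³/3)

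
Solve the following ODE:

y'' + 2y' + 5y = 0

Characteristic equation: r² + 2r + 5 = 0
Roots: r = -1 ± 2i (complex conjugates)
General solution: y = e^(-x)(C₁cos(2x) + C₂sin(2x))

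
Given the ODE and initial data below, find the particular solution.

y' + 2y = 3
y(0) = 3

General solution: y = 3/2 + Ce^(-2x)
Applying y(0) = 3: C = 3 - 3/2 = 3/2
Particular solution: y = 3/2 + (3/2)e^(-2x)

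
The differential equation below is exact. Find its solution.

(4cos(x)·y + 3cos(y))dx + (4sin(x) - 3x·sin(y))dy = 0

Verify exactness: ∂M/∂y = ∂N/∂x ✓
Find F(x,y) such that ∂F/∂x = M, ∂F/∂y = N
Solution: 4sin(x)·y + 3x·cos(y) = C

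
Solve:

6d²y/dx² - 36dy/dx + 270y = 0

Characteristic equation: 6r² - 36r + 270 = 0
Divide by 6: r² - 6r + 45 = 0
Roots: r = 3 ± 6i (complex conjugates)
General solution: y = e^(3x)(C₁cos(6x) + C₂sin(6x))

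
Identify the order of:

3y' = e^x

The order is 1 (highest derivative is of order 1).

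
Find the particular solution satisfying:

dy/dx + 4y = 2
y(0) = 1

General solution: y = 1/2 + Ce^(-4x)
Applying y(0) = 1: C = 1 - 1/2 = 1/2
Particular solution: y = 1/2 + (1/2)e^(-4x)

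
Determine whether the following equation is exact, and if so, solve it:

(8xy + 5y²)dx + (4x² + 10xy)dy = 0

Verify exactness: ∂M/∂y = ∂N/∂x ✓
Find F(x,y) such that ∂F/∂x = M, ∂F/∂y = N
Solution: 4x²y + 5xy² = C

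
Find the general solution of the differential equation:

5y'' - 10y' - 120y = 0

Characteristic equation: 5r² - 10r - 120 = 0
Divide by 5: r² - 2r - 24 = 0
Roots: r = 6, -4 (distinct real)
General solution: y = C₁e^(6x) + C₂e^(-4x)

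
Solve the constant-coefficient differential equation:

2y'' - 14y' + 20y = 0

Characteristic equation: 2r² - 14r + 20 = 0
Divide by 2: r² - 7r + 10 = 0
Roots: r = 2, 5 (distinct real)
General solution: y = C₁e^(2x) + C₂e^(5x)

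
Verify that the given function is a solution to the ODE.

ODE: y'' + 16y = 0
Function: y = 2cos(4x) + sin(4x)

Verification:
y'' = -32cos(4x) - 16sin(4x)
y'' + 16y = 0 ✓

Yes, it is a solution.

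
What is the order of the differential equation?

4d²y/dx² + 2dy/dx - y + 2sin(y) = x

The order is 2 (highest derivative is of order 2).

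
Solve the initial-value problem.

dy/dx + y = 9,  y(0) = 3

General solution: y = 9 + Ce^(-x)
Applying y(0) = 3: C = 3 - 9 = -6
Particular solution: y = 9 - 6e^(-x)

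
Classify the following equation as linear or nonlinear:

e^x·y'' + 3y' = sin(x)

Linear (y and its derivatives appear to the first power only, no products of y terms)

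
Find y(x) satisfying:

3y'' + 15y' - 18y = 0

Characteristic equation: 3r² + 15r - 18 = 0
Divide by 3: r² + 5r - 6 = 0
Roots: r = 1, -6 (distinct real)
General solution: y = C₁e^x + C₂e^(-6x)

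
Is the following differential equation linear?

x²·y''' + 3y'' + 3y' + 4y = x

Yes. Linear (y and its derivatives appear to the first power only, no products of y terms)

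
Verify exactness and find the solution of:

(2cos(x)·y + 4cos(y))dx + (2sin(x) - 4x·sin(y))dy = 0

Verify exactness: ∂M/∂y = ∂N/∂x ✓
Find F(x,y) such that ∂F/∂x = M, ∂F/∂y = N
Solution: 2sin(x)·y + 4x·cos(y) = C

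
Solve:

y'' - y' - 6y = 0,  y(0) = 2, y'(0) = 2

General solution: y = C₁e^(3x) + C₂e^(-2x)
Applying ICs: C₁ = 6/5, C₂ = 4/5
Particular solution: y = (6/5)e^(3x) + (4/5)e^(-2x)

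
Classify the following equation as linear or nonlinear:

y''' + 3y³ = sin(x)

Nonlinear (y³ term)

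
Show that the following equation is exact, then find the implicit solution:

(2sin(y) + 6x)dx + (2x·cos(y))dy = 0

Verify exactness: ∂M/∂y = ∂N/∂x ✓
Find F(x,y) such that ∂F/∂x = M, ∂F/∂y = N
Solution: 2x·sin(y) + 3x² = C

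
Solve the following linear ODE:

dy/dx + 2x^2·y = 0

Using integrating factor method:

General solution: y = Ce^(-2x^3/3)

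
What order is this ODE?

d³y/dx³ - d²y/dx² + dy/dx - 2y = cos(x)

The order is 3 (highest derivative is of order 3).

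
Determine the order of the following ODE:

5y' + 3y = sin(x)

The order is 1 (highest derivative is of order 1).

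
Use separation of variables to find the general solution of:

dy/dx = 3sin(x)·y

Separating variables and integrating:
ln|y| = -3cos(x) + C

General solution: y = Ce^(-3cos(x))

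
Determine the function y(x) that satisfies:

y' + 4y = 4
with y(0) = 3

General solution: y = 1 + Ce^(-4x)
Applying y(0) = 3: C = 3 - 1 = 2
Particular solution: y = 1 + 2e^(-4x)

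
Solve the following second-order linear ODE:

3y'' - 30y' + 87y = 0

Characteristic equation: 3r² - 30r + 87 = 0
Divide by 3: r² - 10r + 29 = 0
Roots: r = 5 ± 2i (complex conjugates)
General solution: y = e^(5x)(C₁cos(2x) + C₂sin(2x))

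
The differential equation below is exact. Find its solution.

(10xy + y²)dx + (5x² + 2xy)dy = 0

Verify exactness: ∂M/∂y = ∂N/∂x ✓
Find F(x,y) such that ∂F/∂x = M, ∂F/∂y = N
Solution: 5x²y + xy² = C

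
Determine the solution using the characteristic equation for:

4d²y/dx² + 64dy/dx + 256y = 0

Characteristic equation: 4r² + 64r + 256 = 0
Divide by 4: r² + 16r + 64 = 0
Factored: (r + 8)² = 0
Repeated root: r = -8
General solution: y = (C₁ + C₂x)e^(-8x)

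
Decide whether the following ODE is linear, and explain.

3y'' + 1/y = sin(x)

Nonlinear (1/y term)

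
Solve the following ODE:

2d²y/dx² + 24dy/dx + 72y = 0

Characteristic equation: 2r² + 24r + 72 = 0
Divide by 2: r² + 12r + 36 = 0
Factored: (r + 6)² = 0
Repeated root: r = -6
General solution: y = (C₁ + C₂x)e^(-6x)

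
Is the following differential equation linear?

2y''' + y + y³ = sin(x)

No. Nonlinear (y³ term)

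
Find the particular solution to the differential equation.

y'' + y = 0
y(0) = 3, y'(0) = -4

General solution: y = C₁cos(x) + C₂sin(x)
Complex roots r = ±i
Applying ICs: C₁ = 3, C₂ = -4
Particular solution: y = 3cos(x) - 4sin(x)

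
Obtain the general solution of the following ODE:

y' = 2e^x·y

Separating variables and integrating:
ln|y| = 2e^x + C

General solution: y = Ce^(2e^x)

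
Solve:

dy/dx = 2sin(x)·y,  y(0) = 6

General solution: y = Ce^(-2cos(x))
Applying IC y(0) = 6:
Particular solution: y = 6e^(2(1-cos(x)))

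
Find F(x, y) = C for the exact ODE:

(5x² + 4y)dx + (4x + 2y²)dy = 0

Verify exactness: ∂M/∂y = ∂N/∂x ✓
Find F(x,y) such that ∂F/∂x = M, ∂F/∂y = N
Solution: 5x³/3 + 4xy + 2y³/3 = C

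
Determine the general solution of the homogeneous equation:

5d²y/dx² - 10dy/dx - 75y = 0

Characteristic equation: 5r² - 10r - 75 = 0
Divide by 5: r² - 2r - 15 = 0
Roots: r = 5, -3 (distinct real)
General solution: y = C₁e^(5x) + C₂e^(-3x)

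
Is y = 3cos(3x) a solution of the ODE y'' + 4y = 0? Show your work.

Verification:
y'' = -27cos(3x)
y'' + 4y ≠ 0 (frequency mismatch: got 9 instead of 4)

No, it is not a solution.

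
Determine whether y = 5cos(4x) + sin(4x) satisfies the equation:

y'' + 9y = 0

Verification:
y'' = -80cos(4x) - 16sin(4x)
y'' + 9y ≠ 0 (frequency mismatch: got 16 instead of 9)

No, it is not a solution.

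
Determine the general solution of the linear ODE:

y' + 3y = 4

Using integrating factor method:

General solution: y = 4/3 + Ce^(-3x)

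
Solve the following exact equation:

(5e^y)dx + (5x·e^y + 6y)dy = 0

Verify exactness: ∂M/∂y = ∂N/∂x ✓
Find F(x,y) such that ∂F/∂x = M, ∂F/∂y = N
Solution: 5x·e^y + 3y² = C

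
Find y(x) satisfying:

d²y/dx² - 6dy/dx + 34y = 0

Characteristic equation: r² - 6r + 34 = 0
Roots: r = 3 ± 5i (complex conjugates)
General solution: y = e^(3x)(C₁cos(5x) + C₂sin(5x))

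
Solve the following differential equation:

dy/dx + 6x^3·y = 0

Using integrating factor method:

General solution: y = Ce^(-3x^4/2)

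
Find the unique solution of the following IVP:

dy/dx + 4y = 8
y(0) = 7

General solution: y = 2 + Ce^(-4x)
Applying y(0) = 7: C = 7 - 2 = 5
Particular solution: y = 2 + 5e^(-4x)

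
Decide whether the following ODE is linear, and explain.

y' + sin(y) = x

Nonlinear (sin(y) is nonlinear in y)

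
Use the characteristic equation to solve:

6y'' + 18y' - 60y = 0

Characteristic equation: 6r² + 18r - 60 = 0
Divide by 6: r² + 3r - 10 = 0
Roots: r = 2, -5 (distinct real)
General solution: y = C₁e^(2x) + C₂e^(-5x)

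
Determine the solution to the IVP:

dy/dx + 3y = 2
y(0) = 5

General solution: y = 2/3 + Ce^(-3x)
Applying y(0) = 5: C = 5 - 2/3 = 13/3
Particular solution: y = 2/3 + (13/3)e^(-3x)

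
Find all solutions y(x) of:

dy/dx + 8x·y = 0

Using integrating factor method:

General solution: y = Ce^(-4x^2)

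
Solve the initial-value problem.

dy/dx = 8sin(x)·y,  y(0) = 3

General solution: y = Ce^(-8cos(x))
Applying IC y(0) = 3:
Particular solution: y = 3e^(8(1-cos(x)))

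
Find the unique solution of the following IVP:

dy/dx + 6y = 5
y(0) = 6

General solution: y = 5/6 + Ce^(-6x)
Applying y(0) = 6: C = 6 - 5/6 = 31/6
Particular solution: y = 5/6 + (31/6)e^(-6x)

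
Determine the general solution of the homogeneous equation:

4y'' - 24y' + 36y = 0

Characteristic equation: 4r² - 24r + 36 = 0
Divide by 4: r² - 6r + 9 = 0
Factored: (r - 3)² = 0
Repeated root: r = 3
General solution: y = (C₁ + C₂x)e^(3x)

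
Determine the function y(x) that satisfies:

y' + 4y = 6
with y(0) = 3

General solution: y = 3/2 + Ce^(-4x)
Applying y(0) = 3: C = 3 - 3/2 = 3/2
Particular solution: y = 3/2 + (3/2)e^(-4x)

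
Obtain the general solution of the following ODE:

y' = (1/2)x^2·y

Separating variables and integrating:
ln|y| = x^3/6 + C

General solution: y = Ce^(x^3/6)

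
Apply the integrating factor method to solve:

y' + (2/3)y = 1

Using integrating factor method:

General solution: y = 3/2 + Ce^(-2x/3)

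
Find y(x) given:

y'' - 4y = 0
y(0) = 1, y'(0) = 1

General solution: y = C₁e^(2x) + C₂e^(-2x)
Applying ICs: C₁ = 3/4, C₂ = 1/4
Particular solution: y = (3/4)e^(2x) + (1/4)e^(-2x)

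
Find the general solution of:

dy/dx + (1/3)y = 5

Using integrating factor method:

General solution: y = 15 + Ce^(-x/3)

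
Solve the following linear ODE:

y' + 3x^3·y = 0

Using integrating factor method:

General solution: y = Ce^(-3x^4/4)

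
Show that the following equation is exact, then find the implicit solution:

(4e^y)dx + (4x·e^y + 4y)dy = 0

Verify exactness: ∂M/∂y = ∂N/∂x ✓
Find F(x,y) such that ∂F/∂x = M, ∂F/∂y = N
Solution: 4x·e^y + 2y² = C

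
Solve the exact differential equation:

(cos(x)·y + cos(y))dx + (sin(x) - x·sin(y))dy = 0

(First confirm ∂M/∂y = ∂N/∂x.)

Verify exactness: ∂M/∂y = ∂N/∂x ✓
Find F(x,y) such that ∂F/∂x = M, ∂F/∂y = N
Solution: sin(x)·y + x·cos(y) = C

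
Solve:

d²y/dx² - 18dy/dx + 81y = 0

Characteristic equation: r² - 18r + 81 = 0
Factored: (r - 9)² = 0
Repeated root: r = 9
General solution: y = (C₁ + C₂x)e^(9x)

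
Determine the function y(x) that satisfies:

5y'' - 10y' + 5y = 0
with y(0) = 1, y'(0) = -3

General solution: y = (C₁ + C₂x)e^x
Repeated root r = 1
Applying ICs: C₁ = 1, C₂ = -4
Particular solution: y = (1 - 4x)e^x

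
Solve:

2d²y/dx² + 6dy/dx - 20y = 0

Characteristic equation: 2r² + 6r - 20 = 0
Divide by 2: r² + 3r - 10 = 0
Roots: r = 2, -5 (distinct real)
General solution: y = C₁e^(2x) + C₂e^(-5x)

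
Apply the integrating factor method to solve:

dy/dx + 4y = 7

Using integrating factor method:

General solution: y = 7/4 + Ce^(-4x)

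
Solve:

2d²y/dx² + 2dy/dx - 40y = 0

Characteristic equation: 2r² + 2r - 40 = 0
Divide by 2: r² + r - 20 = 0
Roots: r = 4, -5 (distinct real)
General solution: y = C₁e^(4x) + C₂e^(-5x)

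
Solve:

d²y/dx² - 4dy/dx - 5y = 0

Characteristic equation: r² - 4r - 5 = 0
Roots: r = 5, -1 (distinct real)
General solution: y = C₁e^(5x) + C₂e^(-x)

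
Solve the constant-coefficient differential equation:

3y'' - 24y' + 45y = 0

Characteristic equation: 3r² - 24r + 45 = 0
Divide by 3: r² - 8r + 15 = 0
Roots: r = 3, 5 (distinct real)
General solution: y = C₁e^(3x) + C₂e^(5x)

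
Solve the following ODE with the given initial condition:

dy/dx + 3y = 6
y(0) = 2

General solution: y = 2 + Ce^(-3x)
Applying y(0) = 2: C = 2 - 2 = 0
Particular solution: y = 2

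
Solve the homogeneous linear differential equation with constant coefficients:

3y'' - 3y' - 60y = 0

Characteristic equation: 3r² - 3r - 60 = 0
Divide by 3: r² - r - 20 = 0
Roots: r = 5, -4 (distinct real)
General solution: y = C₁e^(5x) + C₂e^(-4x)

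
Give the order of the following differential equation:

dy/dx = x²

The order is 1 (highest derivative is of order 1).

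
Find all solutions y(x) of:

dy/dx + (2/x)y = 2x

Using integrating factor method:

General solution: y = (1/2)x^2 + Cx^(-2)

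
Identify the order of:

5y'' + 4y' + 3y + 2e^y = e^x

The order is 2 (highest derivative is of order 2).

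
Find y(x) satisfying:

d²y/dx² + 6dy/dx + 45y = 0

Characteristic equation: r² + 6r + 45 = 0
Roots: r = -3 ± 6i (complex conjugates)
General solution: y = e^(-3x)(C₁cos(6x) + C₂sin(6x))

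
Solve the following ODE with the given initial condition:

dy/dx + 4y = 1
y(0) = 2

General solution: y = 1/4 + Ce^(-4x)
Applying y(0) = 2: C = 2 - 1/4 = 7/4
Particular solution: y = 1/4 + (7/4)e^(-4x)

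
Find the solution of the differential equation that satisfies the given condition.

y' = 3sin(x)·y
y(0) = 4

General solution: y = Ce^(-3cos(x))
Applying IC y(0) = 4:
Particular solution: y = 4e^(3(1-cos(x)))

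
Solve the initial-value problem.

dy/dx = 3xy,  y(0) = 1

General solution: y = Ce^(3x²/2)
Applying IC y(0) = 1:
Particular solution: y = e^(3x²/2)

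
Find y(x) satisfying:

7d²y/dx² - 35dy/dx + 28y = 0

Characteristic equation: 7r² - 35r + 28 = 0
Divide by 7: r² - 5r + 4 = 0
Roots: r = 4, 1 (distinct real)
General solution: y = C₁e^(4x) + C₂e^x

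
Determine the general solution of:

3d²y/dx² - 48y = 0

Characteristic equation: 3r² - 48 = 0
Divide by 3: r² - 16 = 0
Roots: r = 4, -4 (distinct real)
General solution: y = C₁e^(4x) + C₂e^(-4x)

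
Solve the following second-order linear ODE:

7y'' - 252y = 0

Characteristic equation: 7r² - 252 = 0
Divide by 7: r² - 36 = 0
Roots: r = 6, -6 (distinct real)
General solution: y = C₁e^(6x) + C₂e^(-6x)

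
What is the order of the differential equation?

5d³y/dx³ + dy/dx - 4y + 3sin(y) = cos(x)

The order is 3 (highest derivative is of order 3).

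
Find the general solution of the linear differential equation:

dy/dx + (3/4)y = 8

Using integrating factor method:

General solution: y = 32/3 + Ce^(-3x/4)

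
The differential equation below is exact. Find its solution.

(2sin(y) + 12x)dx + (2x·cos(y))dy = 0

Verify exactness: ∂M/∂y = ∂N/∂x ✓
Find F(x,y) such that ∂F/∂x = M, ∂F/∂y = N
Solution: 2x·sin(y) + 6x² = C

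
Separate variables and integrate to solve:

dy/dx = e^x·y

Separating variables and integrating:
ln|y| = e^x + C

General solution: y = Ce^(e^x)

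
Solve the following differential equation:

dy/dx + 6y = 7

Using integrating factor method:

General solution: y = 7/6 + Ce^(-6x)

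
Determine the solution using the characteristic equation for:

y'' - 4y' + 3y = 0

Characteristic equation: r² - 4r + 3 = 0
Roots: r = 1, 3 (distinct real)
General solution: y = C₁e^x + C₂e^(3x)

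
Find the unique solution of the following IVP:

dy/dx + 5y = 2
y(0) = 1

General solution: y = 2/5 + Ce^(-5x)
Applying y(0) = 1: C = 1 - 2/5 = 3/5
Particular solution: y = 2/5 + (3/5)e^(-5x)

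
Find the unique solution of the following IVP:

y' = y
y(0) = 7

General solution: y = Ce^x
Applying IC y(0) = 7:
Particular solution: y = 7e^x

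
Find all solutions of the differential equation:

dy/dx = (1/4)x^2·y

Separating variables and integrating:
ln|y| = x^3/12 + C

General solution: y = Ce^(x^3/12)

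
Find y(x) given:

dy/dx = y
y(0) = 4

General solution: y = Ce^x
Applying IC y(0) = 4:
Particular solution: y = 4e^x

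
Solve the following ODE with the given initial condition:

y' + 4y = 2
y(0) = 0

General solution: y = 1/2 + Ce^(-4x)
Applying y(0) = 0: C = 0 - 1/2 = -1/2
Particular solution: y = 1/2 - (1/2)e^(-4x)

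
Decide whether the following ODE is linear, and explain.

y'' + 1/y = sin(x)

Nonlinear (1/y term)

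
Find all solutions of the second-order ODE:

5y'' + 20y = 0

Characteristic equation: 5r² + 20 = 0
Divide by 5: r² + 4 = 0
Roots: r = ±2i (complex conjugates)
General solution: y = C₁cos(2x) + C₂sin(2x)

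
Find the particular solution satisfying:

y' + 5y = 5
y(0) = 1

General solution: y = 1 + Ce^(-5x)
Applying y(0) = 1: C = 1 - 1 = 0
Particular solution: y = 1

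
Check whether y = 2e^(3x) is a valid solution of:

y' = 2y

Verification:
y = 2e^(3x)
y' = 6e^(3x)
But 2y = 4e^(3x)
y' ≠ 2y — the derivative does not match

No, it is not a solution.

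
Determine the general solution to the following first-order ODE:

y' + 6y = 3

Using integrating factor method:

General solution: y = 1/2 + Ce^(-6x)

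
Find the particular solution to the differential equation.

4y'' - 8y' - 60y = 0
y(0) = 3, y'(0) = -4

General solution: y = C₁e^(5x) + C₂e^(-3x)
Applying ICs: C₁ = 5/8, C₂ = 19/8
Particular solution: y = (5/8)e^(5x) + (19/8)e^(-3x)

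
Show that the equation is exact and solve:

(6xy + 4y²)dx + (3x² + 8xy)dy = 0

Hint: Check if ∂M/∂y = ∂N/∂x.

Verify exactness: ∂M/∂y = ∂N/∂x ✓
Find F(x,y) such that ∂F/∂x = M, ∂F/∂y = N
Solution: 3x²y + 4xy² = C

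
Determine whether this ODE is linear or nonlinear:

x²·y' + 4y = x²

Linear (y and its derivatives appear to the first power only, no products of y terms)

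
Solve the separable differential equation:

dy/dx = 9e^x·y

Separating variables and integrating:
ln|y| = 9e^x + C

General solution: y = Ce^(9e^x)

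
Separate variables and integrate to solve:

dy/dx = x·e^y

Separating variables and integrating:
-e^(-y) = x²/2 + C

General solution: y = -ln(C - x²/2)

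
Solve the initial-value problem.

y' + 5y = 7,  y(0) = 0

General solution: y = 7/5 + Ce^(-5x)
Applying y(0) = 0: C = 0 - 7/5 = -7/5
Particular solution: y = 7/5 - (7/5)e^(-5x)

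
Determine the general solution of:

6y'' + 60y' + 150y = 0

Characteristic equation: 6r² + 60r + 150 = 0
Divide by 6: r² + 10r + 25 = 0
Factored: (r + 5)² = 0
Repeated root: r = -5
General solution: y = (C₁ + C₂x)e^(-5x)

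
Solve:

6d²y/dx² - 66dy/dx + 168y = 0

Characteristic equation: 6r² - 66r + 168 = 0
Divide by 6: r² - 11r + 28 = 0
Roots: r = 7, 4 (distinct real)
General solution: y = C₁e^(7x) + C₂e^(4x)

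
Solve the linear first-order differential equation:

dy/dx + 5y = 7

Using integrating factor method:

General solution: y = 7/5 + Ce^(-5x)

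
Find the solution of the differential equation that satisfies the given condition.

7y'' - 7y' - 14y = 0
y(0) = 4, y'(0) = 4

General solution: y = C₁e^(2x) + C₂e^(-x)
Applying ICs: C₁ = 8/3, C₂ = 4/3
Particular solution: y = (8/3)e^(2x) + (4/3)e^(-x)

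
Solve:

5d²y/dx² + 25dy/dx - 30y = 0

Characteristic equation: 5r² + 25r - 30 = 0
Divide by 5: r² + 5r - 6 = 0
Roots: r = 1, -6 (distinct real)
General solution: y = C₁e^x + C₂e^(-6x)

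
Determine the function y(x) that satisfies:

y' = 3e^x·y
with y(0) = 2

General solution: y = Ce^(3e^x)
Applying IC y(0) = 2:
Particular solution: y = 2e^(3(e^x - 1))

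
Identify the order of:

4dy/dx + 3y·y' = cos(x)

The order is 1 (highest derivative is of order 1).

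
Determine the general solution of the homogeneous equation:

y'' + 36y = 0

Characteristic equation: r² + 36 = 0
Roots: r = ±6i (complex conjugates)
General solution: y = C₁cos(6x) + C₂sin(6x)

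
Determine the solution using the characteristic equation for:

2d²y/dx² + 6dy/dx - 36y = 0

Characteristic equation: 2r² + 6r - 36 = 0
Divide by 2: r² + 3r - 18 = 0
Roots: r = 3, -6 (distinct real)
General solution: y = C₁e^(3x) + C₂e^(-6x)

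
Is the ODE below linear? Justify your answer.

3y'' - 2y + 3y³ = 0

No. Nonlinear (y³ term)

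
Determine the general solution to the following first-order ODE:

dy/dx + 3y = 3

Using integrating factor method:

General solution: y = 1 + Ce^(-3x)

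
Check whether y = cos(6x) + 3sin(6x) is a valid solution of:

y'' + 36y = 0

Verification:
y'' = -36cos(6x) - 108sin(6x)
y'' + 36y = 0 ✓

Yes, it is a solution.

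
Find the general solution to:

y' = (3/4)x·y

Separating variables and integrating:
ln|y| = 3x^2/8 + C

General solution: y = Ce^(3x^2/8)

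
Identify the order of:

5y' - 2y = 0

The order is 1 (highest derivative is of order 1).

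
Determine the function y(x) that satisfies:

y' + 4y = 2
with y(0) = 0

General solution: y = 1/2 + Ce^(-4x)
Applying y(0) = 0: C = 0 - 1/2 = -1/2
Particular solution: y = 1/2 - (1/2)e^(-4x)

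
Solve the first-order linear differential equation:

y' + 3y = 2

Using integrating factor method:

General solution: y = 2/3 + Ce^(-3x)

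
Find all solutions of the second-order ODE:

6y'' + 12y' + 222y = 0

Characteristic equation: 6r² + 12r + 222 = 0
Divide by 6: r² + 2r + 37 = 0
Roots: r = -1 ± 6i (complex conjugates)
General solution: y = e^(-x)(C₁cos(6x) + C₂sin(6x))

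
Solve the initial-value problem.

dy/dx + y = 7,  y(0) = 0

General solution: y = 7 + Ce^(-x)
Applying y(0) = 0: C = 0 - 7 = -7
Particular solution: y = 7 - 7e^(-x)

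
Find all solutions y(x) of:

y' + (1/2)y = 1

Using integrating factor method:

General solution: y = 2 + Ce^(-x/2)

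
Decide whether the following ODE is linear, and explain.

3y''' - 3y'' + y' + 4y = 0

Linear (y and its derivatives appear to the first power only, no products of y terms)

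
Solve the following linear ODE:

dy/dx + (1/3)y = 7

Using integrating factor method:

General solution: y = 21 + Ce^(-x/3)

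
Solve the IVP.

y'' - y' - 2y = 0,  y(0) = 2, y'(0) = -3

General solution: y = C₁e^(2x) + C₂e^(-x)
Applying ICs: C₁ = -1/3, C₂ = 7/3
Particular solution: y = -(1/3)e^(2x) + (7/3)e^(-x)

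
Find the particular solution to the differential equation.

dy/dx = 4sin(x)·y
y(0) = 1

General solution: y = Ce^(-4cos(x))
Applying IC y(0) = 1:
Particular solution: y = e^(4(1-cos(x)))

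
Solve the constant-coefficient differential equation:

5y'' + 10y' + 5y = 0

Characteristic equation: 5r² + 10r + 5 = 0
Divide by 5: r² + 2r + 1 = 0
Factored: (r + 1)² = 0
Repeated root: r = -1
General solution: y = (C₁ + C₂x)e^(-x)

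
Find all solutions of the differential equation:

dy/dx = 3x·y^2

Separating variables and integrating:
-1/y = 3x^2/2 + C

General solution: y^-1 = (-3/2)x^2 + C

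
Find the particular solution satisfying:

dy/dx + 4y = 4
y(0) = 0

General solution: y = 1 + Ce^(-4x)
Applying y(0) = 0: C = 0 - 1 = -1
Particular solution: y = 1 - e^(-4x)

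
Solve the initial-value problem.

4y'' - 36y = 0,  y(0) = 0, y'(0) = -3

General solution: y = C₁e^(3x) + C₂e^(-3x)
Applying ICs: C₁ = -1/2, C₂ = 1/2
Particular solution: y = -(1/2)e^(3x) + (1/2)e^(-3x)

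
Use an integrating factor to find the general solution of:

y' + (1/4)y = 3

Using integrating factor method:

General solution: y = 12 + Ce^(-x/4)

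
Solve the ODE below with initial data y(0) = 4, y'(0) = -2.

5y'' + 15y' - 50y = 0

General solution: y = C₁e^(2x) + C₂e^(-5x)
Applying ICs: C₁ = 18/7, C₂ = 10/7
Particular solution: y = (18/7)e^(2x) + (10/7)e^(-5x)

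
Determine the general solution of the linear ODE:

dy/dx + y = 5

Using integrating factor method:

General solution: y = 5 + Ce^(-x)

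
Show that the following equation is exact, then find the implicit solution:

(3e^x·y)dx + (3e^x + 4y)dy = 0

Verify exactness: ∂M/∂y = ∂N/∂x ✓
Find F(x,y) such that ∂F/∂x = M, ∂F/∂y = N
Solution: 3e^x·y + 2y² = C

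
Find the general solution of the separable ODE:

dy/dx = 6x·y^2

Separating variables and integrating:
-1/y = 3x^2 + C

General solution: y^-1 = -3x^2 + C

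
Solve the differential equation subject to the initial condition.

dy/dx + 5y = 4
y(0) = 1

General solution: y = 4/5 + Ce^(-5x)
Applying y(0) = 1: C = 1 - 4/5 = 1/5
Particular solution: y = 4/5 + (1/5)e^(-5x)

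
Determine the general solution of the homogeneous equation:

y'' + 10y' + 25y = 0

Characteristic equation: r² + 10r + 25 = 0
Factored: (r + 5)² = 0
Repeated root: r = -5
General solution: y = (C₁ + C₂x)e^(-5x)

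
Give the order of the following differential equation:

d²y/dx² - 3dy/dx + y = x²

The order is 2 (highest derivative is of order 2).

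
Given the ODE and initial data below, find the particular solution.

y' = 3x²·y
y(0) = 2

General solution: y = Ce^(x³)
Applying IC y(0) = 2:
Particular solution: y = 2e^(x³)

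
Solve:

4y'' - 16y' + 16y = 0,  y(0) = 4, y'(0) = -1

General solution: y = (C₁ + C₂x)e^(2x)
Repeated root r = 2
Applying ICs: C₁ = 4, C₂ = -9
Particular solution: y = (4 - 9x)e^(2x)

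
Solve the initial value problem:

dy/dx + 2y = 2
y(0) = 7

General solution: y = 1 + Ce^(-2x)
Applying y(0) = 7: C = 7 - 1 = 6
Particular solution: y = 1 + 6e^(-2x)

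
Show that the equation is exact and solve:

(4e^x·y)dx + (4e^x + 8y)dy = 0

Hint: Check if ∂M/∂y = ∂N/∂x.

Verify exactness: ∂M/∂y = ∂N/∂x ✓
Find F(x,y) such that ∂F/∂x = M, ∂F/∂y = N
Solution: 4e^x·y + 4y² = C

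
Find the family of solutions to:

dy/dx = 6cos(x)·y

Separating variables and integrating:
ln|y| = 6sin(x) + C

General solution: y = Ce^(6sin(x))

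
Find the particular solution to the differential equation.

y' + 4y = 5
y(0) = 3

General solution: y = 5/4 + Ce^(-4x)
Applying y(0) = 3: C = 3 - 5/4 = 7/4
Particular solution: y = 5/4 + (7/4)e^(-4x)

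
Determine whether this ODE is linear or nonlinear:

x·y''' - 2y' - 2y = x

Linear (y and its derivatives appear to the first power only, no products of y terms)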